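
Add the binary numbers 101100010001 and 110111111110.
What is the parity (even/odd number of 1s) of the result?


101100010001 = 2833
110111111110 = 3582
Sum = 6415 = 1100100001111
1s count = 7

odd parity (7 ones in 1100100001111)


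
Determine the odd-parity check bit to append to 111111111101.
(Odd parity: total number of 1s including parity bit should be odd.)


Number of 1s in data: 11
Parity bit: 0

0


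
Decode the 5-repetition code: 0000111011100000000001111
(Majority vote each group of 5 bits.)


Groups: 00001, 11011, 10000, 00000, 01111
Majority votes: 01001

01001


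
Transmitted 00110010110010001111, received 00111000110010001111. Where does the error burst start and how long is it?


XOR: 00001010000000000000

Burst at position 4, length 3


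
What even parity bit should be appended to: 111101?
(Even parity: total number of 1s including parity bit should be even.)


Number of 1s in data: 5
Parity bit: 1

1


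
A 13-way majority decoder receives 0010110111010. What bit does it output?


Ones: 7 out of 13
Threshold: 7

1 (7/13 voted 1)


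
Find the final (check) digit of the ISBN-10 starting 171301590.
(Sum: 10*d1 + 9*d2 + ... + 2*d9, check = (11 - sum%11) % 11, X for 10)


Weighted sum: 154
154 mod 11 = 0

Check digit: 0


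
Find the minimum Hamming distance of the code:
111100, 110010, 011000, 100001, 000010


Comparing all pairs, minimum distance: 2
Can detect 1 errors, correct 0 errors

2


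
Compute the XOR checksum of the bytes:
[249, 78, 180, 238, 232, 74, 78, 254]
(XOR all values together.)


XOR chain: 249 ^ 78 ^ 180 ^ 238 ^ 232 ^ 74 ^ 78 ^ 254 = 255

255


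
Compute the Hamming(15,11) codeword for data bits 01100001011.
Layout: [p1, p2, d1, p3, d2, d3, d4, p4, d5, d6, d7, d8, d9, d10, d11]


Parity bits: p1=0, p2=1, p3=1, p4=1

010111010001011


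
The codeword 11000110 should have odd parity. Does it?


Number of 1s: 4

No, parity error (4 ones)


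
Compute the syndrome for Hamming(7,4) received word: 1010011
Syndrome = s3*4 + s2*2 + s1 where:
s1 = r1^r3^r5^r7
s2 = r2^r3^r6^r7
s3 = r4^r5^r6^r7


s1=1, s2=1, s3=0

Syndrome = 3 (error at position 3)


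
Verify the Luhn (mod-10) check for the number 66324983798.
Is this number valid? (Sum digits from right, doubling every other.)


Luhn sum = 67
67 mod 10 = 7

Invalid (Luhn sum mod 10 = 7)


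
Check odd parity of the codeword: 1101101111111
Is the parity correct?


Number of 1s: 11

Yes, parity is correct (11 ones)


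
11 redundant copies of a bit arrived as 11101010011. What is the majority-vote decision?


Ones: 7 out of 11
Threshold: 6

1 (7/11 voted 1)


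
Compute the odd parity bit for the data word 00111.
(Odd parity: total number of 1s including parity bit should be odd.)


Number of 1s in data: 3
Parity bit: 0

0


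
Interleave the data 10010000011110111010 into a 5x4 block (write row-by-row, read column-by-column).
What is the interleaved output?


Matrix:
  1001
  0000
  0111
  1011
  1010
Read columns: 10011001000011110110

10011001000011110110


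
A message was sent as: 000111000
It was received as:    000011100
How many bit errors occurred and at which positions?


XOR: 000100100

2 error(s) at position(s): 3, 6


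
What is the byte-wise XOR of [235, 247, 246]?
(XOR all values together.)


XOR chain: 235 ^ 247 ^ 246 = 234

234


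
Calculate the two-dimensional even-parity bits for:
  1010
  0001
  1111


Row parities: 010
Column parities: 0100

Row P: 010, Col P: 0100, Corner: 1


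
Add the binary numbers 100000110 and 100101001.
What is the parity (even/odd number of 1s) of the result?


100000110 = 262
100101001 = 297
Sum = 559 = 1000101111
1s count = 6

even parity (6 ones in 1000101111)


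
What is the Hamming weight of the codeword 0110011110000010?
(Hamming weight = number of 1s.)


Counting 1s in 0110011110000010

7


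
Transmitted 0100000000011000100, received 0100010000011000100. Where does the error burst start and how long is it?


XOR: 0000010000000000000

Burst at position 5, length 1


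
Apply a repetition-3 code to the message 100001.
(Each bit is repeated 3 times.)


Each bit -> 3 copies

111000000000000111


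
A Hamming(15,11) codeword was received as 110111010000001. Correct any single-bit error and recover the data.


Syndrome = 3: error at position 3

Data: 11100000001 (corrected bit 3)


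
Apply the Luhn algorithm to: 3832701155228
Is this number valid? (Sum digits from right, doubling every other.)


Luhn sum = 47
47 mod 10 = 7

Invalid (Luhn sum mod 10 = 7)


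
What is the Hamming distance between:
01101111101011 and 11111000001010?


XOR: 10010111100001
Count of 1s: 7

7


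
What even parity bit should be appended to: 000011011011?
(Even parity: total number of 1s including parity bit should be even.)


Number of 1s in data: 6
Parity bit: 0

0


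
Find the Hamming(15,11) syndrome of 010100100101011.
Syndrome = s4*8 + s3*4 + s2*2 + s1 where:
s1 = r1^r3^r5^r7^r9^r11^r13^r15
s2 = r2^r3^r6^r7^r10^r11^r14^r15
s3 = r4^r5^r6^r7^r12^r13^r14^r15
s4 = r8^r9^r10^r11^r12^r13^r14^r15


s1=0, s2=1, s3=1, s4=0

Syndrome = 6 (error at position 6)


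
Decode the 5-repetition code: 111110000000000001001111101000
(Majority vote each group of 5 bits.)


Groups: 11111, 00000, 00000, 00100, 11111, 01000
Majority votes: 100010

100010


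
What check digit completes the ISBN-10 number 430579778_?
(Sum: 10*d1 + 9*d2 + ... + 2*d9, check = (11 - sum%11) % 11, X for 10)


Weighted sum: 254
254 mod 11 = 1

Check digit: X


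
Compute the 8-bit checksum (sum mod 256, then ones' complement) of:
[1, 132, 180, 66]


Sum = 379 mod 256 = 123
Complement = 132

132


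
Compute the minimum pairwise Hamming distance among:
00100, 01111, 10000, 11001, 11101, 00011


Comparing all pairs, minimum distance: 1
Can detect 0 errors, correct 0 errors

1


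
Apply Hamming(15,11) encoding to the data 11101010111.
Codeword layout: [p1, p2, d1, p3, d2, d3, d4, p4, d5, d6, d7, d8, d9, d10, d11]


Parity bits: p1=0, p2=1, p3=1, p4=1

011111011010111


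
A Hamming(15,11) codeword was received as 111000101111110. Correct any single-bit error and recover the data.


Syndrome = 0: no error detected

Data: 10011111110 (no errors)


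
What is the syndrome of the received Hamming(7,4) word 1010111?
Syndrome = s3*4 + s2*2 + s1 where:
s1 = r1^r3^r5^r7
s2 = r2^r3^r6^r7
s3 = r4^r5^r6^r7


s1=0, s2=1, s3=1

Syndrome = 6 (error at position 6)


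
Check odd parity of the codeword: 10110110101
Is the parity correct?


Number of 1s: 7

Yes, parity is correct (7 ones)


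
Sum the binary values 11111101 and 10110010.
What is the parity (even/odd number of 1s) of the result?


11111101 = 253
10110010 = 178
Sum = 431 = 110101111
1s count = 7

odd parity (7 ones in 110101111)


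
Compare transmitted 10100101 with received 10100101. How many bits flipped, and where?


XOR: 00000000

0 errors (received matches sent)


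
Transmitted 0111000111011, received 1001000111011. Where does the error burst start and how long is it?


XOR: 1110000000000

Burst at position 0, length 3


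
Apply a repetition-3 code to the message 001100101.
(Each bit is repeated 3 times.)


Each bit -> 3 copies

000000111111000000111000111


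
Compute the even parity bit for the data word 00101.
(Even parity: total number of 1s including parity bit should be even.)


Number of 1s in data: 2
Parity bit: 0

0


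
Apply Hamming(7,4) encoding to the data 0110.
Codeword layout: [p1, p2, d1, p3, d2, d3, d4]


Parity bits: p1=1, p2=1, p3=0

1100110


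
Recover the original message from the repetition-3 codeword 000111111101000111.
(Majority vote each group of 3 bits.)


Groups: 000, 111, 111, 101, 000, 111
Majority votes: 011101

011101


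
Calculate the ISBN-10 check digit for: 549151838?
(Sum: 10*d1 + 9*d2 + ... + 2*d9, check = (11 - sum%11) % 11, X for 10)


Weighted sum: 257
257 mod 11 = 4

Check digit: 7


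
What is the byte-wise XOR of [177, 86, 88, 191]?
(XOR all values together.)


XOR chain: 177 ^ 86 ^ 88 ^ 191 = 0

0


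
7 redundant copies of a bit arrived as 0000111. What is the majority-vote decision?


Ones: 3 out of 7
Threshold: 4

0 (3/7 voted 1)


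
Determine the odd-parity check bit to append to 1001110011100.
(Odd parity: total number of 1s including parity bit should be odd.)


Number of 1s in data: 7
Parity bit: 0

0


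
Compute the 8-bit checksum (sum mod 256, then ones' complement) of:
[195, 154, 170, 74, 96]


Sum = 689 mod 256 = 177
Complement = 78

78


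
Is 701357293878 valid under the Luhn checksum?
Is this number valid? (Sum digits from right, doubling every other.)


Luhn sum = 58
58 mod 10 = 8

Invalid (Luhn sum mod 10 = 8)


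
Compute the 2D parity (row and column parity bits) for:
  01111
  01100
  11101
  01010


Row parities: 0000
Column parities: 10100

Row P: 0000, Col P: 10100, Corner: 0


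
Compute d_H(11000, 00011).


XOR: 11011
Count of 1s: 4

4


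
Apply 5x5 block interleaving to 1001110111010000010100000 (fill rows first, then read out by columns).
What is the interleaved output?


Matrix:
  10011
  10111
  01000
  00101
  00000
Read columns: 1100000100010101100011010

1100000100010101100011010


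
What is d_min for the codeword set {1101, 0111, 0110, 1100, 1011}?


Comparing all pairs, minimum distance: 1
Can detect 0 errors, correct 0 errors

1


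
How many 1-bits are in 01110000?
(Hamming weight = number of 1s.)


Counting 1s in 01110000

3


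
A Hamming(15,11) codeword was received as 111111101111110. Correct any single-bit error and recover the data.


Syndrome = 7: error at position 7

Data: 11101111110 (corrected bit 7)


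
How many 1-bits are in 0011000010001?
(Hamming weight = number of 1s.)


Counting 1s in 0011000010001

4


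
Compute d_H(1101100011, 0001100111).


XOR: 1100000100
Count of 1s: 3

3


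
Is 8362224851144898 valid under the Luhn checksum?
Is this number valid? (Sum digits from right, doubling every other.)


Luhn sum = 78
78 mod 10 = 8

Invalid (Luhn sum mod 10 = 8)


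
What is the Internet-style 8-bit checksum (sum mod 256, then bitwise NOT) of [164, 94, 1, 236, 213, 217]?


Sum = 925 mod 256 = 157
Complement = 98

98


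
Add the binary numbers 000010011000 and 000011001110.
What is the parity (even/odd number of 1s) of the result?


000010011000 = 152
000011001110 = 206
Sum = 358 = 101100110
1s count = 5

odd parity (5 ones in 101100110)


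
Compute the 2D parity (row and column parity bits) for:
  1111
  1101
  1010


Row parities: 010
Column parities: 1000

Row P: 010, Col P: 1000, Corner: 1


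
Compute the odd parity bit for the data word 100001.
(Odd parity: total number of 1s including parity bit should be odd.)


Number of 1s in data: 2
Parity bit: 1

1


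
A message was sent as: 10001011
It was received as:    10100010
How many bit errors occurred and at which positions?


XOR: 00101001

3 error(s) at position(s): 2, 4, 7


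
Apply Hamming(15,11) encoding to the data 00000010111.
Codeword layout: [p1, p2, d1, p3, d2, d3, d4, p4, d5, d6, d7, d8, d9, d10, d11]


Parity bits: p1=1, p2=1, p3=1, p4=0

110100000010111


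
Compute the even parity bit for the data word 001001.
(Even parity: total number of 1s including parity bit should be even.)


Number of 1s in data: 2
Parity bit: 0

0


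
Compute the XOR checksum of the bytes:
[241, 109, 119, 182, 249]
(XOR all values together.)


XOR chain: 241 ^ 109 ^ 119 ^ 182 ^ 249 = 164

164


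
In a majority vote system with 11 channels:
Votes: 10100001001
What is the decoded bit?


Ones: 4 out of 11
Threshold: 6

0 (4/11 voted 1)


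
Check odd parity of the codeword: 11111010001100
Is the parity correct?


Number of 1s: 8

No, parity error (8 ones)


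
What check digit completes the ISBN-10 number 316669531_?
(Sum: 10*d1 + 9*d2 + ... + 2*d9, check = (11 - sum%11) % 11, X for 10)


Weighted sum: 241
241 mod 11 = 10

Check digit: 1


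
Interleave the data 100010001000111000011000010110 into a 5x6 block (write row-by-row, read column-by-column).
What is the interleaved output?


Matrix:
  100010
  001000
  111000
  011000
  010110
Read columns: 101000011101110000011000100000

101000011101110000011000100000


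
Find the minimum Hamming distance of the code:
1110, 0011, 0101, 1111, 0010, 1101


Comparing all pairs, minimum distance: 1
Can detect 0 errors, correct 0 errors

1


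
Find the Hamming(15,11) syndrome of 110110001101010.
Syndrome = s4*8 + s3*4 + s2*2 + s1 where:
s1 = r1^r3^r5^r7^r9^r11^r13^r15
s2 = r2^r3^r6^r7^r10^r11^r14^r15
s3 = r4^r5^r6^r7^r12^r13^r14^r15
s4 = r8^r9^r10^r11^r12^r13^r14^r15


s1=1, s2=1, s3=0, s4=0

Syndrome = 3 (error at position 3)


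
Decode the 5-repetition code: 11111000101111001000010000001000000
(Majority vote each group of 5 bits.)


Groups: 11111, 00010, 11110, 01000, 01000, 00010, 00000
Majority votes: 1010000

1010000


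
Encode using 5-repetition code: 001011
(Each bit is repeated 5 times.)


Each bit -> 5 copies

000000000011111000001111111111


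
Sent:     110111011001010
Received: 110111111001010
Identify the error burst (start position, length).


XOR: 000000100000000

Burst at position 6, length 1


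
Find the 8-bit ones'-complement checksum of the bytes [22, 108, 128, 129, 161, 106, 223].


Sum = 877 mod 256 = 109
Complement = 146

146


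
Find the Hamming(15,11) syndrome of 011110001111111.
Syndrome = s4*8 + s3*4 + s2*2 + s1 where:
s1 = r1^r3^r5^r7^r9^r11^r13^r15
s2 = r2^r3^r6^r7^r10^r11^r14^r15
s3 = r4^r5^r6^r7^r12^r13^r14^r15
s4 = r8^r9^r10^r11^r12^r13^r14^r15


s1=0, s2=0, s3=0, s4=1

Syndrome = 8 (error at position 8)


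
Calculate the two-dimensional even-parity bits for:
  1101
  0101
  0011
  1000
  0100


Row parities: 10011
Column parities: 0111

Row P: 10011, Col P: 0111, Corner: 1


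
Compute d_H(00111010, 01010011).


XOR: 01101001
Count of 1s: 4

4


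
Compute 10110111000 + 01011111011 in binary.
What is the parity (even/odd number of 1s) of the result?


10110111000 = 1464
01011111011 = 763
Sum = 2227 = 100010110011
1s count = 6

even parity (6 ones in 100010110011)


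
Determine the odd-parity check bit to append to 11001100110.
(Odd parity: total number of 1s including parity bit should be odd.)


Number of 1s in data: 6
Parity bit: 1

1


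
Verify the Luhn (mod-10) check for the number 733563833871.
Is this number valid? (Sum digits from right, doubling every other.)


Luhn sum = 55
55 mod 10 = 5

Invalid (Luhn sum mod 10 = 5)


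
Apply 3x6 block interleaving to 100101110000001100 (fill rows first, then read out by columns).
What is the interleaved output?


Matrix:
  100101
  110000
  001100
Read columns: 110010001101000100

110010001101000100


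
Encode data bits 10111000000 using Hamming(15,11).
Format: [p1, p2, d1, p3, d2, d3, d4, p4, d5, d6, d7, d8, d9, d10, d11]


Parity bits: p1=1, p2=1, p3=0, p4=1

111001111000000


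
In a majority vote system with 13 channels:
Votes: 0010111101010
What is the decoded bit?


Ones: 7 out of 13
Threshold: 7

1 (7/13 voted 1)


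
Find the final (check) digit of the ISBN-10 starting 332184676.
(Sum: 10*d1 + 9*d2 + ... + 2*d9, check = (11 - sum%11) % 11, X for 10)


Weighted sum: 205
205 mod 11 = 7

Check digit: 4


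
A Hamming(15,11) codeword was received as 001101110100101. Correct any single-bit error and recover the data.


Syndrome = 6: error at position 6

Data: 10010100101 (corrected bit 6)


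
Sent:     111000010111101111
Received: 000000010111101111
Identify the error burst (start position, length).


XOR: 111000000000000000

Burst at position 0, length 3


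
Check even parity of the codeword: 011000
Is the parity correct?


Number of 1s: 2

Yes, parity is correct (2 ones)


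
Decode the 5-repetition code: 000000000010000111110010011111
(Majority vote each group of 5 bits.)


Groups: 00000, 00000, 10000, 11111, 00100, 11111
Majority votes: 000101

000101


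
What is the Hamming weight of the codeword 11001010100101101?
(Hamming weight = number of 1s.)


Counting 1s in 11001010100101101

9


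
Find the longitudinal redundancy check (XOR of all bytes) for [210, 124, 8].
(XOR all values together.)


XOR chain: 210 ^ 124 ^ 8 = 166

166


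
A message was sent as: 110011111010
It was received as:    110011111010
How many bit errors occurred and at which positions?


XOR: 000000000000

0 errors (received matches sent)


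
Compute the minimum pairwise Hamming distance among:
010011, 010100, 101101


Comparing all pairs, minimum distance: 3
Can detect 2 errors, correct 1 errors

3


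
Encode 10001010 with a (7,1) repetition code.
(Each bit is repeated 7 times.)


Each bit -> 7 copies

11111110000000000000000000001111111000000011111110000000


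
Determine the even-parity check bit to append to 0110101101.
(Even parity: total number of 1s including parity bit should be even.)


Number of 1s in data: 6
Parity bit: 0

0


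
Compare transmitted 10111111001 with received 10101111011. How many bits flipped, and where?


XOR: 00010000010

2 error(s) at position(s): 3, 9


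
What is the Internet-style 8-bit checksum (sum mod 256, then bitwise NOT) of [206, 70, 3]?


Sum = 279 mod 256 = 23
Complement = 232

232


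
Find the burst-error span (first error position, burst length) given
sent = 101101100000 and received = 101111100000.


XOR: 000010000000

Burst at position 4, length 1


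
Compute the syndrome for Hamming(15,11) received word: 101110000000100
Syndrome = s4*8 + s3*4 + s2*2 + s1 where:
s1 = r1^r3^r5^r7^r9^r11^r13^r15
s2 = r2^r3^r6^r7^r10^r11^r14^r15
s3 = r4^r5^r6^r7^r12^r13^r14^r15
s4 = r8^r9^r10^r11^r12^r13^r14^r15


s1=0, s2=1, s3=1, s4=1

Syndrome = 14 (error at position 14)


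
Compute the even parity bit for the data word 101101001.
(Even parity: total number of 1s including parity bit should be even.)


Number of 1s in data: 5
Parity bit: 1

1


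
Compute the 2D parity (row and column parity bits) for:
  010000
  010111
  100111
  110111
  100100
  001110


Row parities: 100101
Column parities: 111101

Row P: 100101, Col P: 111101, Corner: 1


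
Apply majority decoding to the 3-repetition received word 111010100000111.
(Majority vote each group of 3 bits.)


Groups: 111, 010, 100, 000, 111
Majority votes: 10001

10001


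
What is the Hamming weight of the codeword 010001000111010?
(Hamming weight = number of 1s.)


Counting 1s in 010001000111010

6


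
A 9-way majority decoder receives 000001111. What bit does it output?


Ones: 4 out of 9
Threshold: 5

0 (4/9 voted 1)


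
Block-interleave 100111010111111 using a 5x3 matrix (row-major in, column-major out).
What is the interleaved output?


Matrix:
  100
  111
  010
  111
  111
Read columns: 110110111101011

110110111101011


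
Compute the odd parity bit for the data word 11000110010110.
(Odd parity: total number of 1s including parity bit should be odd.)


Number of 1s in data: 7
Parity bit: 0

0


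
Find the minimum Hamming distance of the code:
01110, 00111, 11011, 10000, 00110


Comparing all pairs, minimum distance: 1
Can detect 0 errors, correct 0 errors

1


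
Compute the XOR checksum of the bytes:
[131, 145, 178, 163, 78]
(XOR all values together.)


XOR chain: 131 ^ 145 ^ 178 ^ 163 ^ 78 = 77

77


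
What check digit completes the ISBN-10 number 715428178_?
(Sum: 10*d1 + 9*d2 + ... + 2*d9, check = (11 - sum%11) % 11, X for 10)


Weighted sum: 240
240 mod 11 = 9

Check digit: 2


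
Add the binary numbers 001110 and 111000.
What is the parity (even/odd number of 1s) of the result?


001110 = 14
111000 = 56
Sum = 70 = 1000110
1s count = 3

odd parity (3 ones in 1000110)


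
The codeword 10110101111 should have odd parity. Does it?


Number of 1s: 8

No, parity error (8 ones)


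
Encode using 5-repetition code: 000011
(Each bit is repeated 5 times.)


Each bit -> 5 copies

000000000000000000001111111111


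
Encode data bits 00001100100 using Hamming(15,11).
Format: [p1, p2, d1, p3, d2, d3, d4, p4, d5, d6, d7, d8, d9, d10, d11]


Parity bits: p1=0, p2=1, p3=1, p4=1

010100011100100


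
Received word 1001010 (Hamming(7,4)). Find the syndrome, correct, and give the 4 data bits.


Syndrome = 3: error at position 3

Data: 1010 (corrected bit 3)


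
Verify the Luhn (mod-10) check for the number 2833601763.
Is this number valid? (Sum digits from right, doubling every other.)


Luhn sum = 39
39 mod 10 = 9

Invalid (Luhn sum mod 10 = 9)


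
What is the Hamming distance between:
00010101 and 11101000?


XOR: 11111101
Count of 1s: 7

7


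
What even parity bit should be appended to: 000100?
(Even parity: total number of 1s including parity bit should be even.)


Number of 1s in data: 1
Parity bit: 1

1


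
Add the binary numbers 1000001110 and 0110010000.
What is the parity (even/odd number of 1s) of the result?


1000001110 = 526
0110010000 = 400
Sum = 926 = 1110011110
1s count = 7

odd parity (7 ones in 1110011110)


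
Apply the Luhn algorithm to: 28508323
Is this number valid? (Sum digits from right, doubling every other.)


Luhn sum = 30
30 mod 10 = 0

Valid (Luhn sum mod 10 = 0)


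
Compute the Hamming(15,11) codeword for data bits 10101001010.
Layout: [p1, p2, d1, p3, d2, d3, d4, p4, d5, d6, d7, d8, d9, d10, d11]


Parity bits: p1=0, p2=1, p3=1, p4=1

011101011001010


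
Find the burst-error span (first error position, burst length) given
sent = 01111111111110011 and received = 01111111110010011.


XOR: 00000000001100000

Burst at position 10, length 2


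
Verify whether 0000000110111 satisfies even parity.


Number of 1s: 5

No, parity error (5 ones)


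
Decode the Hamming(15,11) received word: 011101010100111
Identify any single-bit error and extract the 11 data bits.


Syndrome = 13: error at position 13

Data: 10100100011 (corrected bit 13)


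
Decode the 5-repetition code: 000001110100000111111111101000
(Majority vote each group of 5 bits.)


Groups: 00000, 11101, 00000, 11111, 11111, 01000
Majority votes: 010110

010110


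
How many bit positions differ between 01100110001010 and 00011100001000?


XOR: 01111010000010
Count of 1s: 6

6


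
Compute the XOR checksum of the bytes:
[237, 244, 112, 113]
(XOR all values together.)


XOR chain: 237 ^ 244 ^ 112 ^ 113 = 24

24


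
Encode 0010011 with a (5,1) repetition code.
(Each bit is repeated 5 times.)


Each bit -> 5 copies

00000000001111100000000001111111111


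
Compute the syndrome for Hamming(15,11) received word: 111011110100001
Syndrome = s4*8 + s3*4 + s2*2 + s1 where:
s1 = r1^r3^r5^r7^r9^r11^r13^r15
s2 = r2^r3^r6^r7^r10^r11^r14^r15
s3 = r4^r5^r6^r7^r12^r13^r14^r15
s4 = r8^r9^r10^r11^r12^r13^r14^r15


s1=1, s2=0, s3=0, s4=1

Syndrome = 9 (error at position 9)


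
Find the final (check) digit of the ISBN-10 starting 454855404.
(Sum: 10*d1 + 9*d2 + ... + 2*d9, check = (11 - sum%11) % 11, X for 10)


Weighted sum: 252
252 mod 11 = 10

Check digit: 1


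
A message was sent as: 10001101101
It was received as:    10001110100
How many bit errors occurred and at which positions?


XOR: 00000011001

3 error(s) at position(s): 6, 7, 10


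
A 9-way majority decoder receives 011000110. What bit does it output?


Ones: 4 out of 9
Threshold: 5

0 (4/9 voted 1)


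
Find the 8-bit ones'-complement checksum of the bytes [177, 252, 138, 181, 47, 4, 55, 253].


Sum = 1107 mod 256 = 83
Complement = 172

172


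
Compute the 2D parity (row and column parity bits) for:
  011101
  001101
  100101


Row parities: 011
Column parities: 110101

Row P: 011, Col P: 110101, Corner: 0


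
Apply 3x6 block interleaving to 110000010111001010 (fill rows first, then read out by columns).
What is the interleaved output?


Matrix:
  110000
  010111
  001010
Read columns: 100110001010011010

100110001010011010


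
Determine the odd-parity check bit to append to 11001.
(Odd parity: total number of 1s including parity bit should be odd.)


Number of 1s in data: 3
Parity bit: 0

0


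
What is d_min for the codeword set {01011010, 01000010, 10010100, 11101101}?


Comparing all pairs, minimum distance: 2
Can detect 1 errors, correct 0 errors

2


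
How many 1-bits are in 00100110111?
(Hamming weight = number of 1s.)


Counting 1s in 00100110111

6


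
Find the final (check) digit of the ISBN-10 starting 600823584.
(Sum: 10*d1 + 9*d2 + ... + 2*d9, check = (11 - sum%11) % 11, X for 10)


Weighted sum: 195
195 mod 11 = 8

Check digit: 3


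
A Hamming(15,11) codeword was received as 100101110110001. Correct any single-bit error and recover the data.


Syndrome = 2: error at position 2

Data: 00110110001 (corrected bit 2)


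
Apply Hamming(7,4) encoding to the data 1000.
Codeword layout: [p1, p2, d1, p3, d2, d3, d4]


Parity bits: p1=1, p2=1, p3=0

1110000


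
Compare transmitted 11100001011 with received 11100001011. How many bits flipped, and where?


XOR: 00000000000

0 errors (received matches sent)


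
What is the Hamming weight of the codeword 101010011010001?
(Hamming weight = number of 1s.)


Counting 1s in 101010011010001

7


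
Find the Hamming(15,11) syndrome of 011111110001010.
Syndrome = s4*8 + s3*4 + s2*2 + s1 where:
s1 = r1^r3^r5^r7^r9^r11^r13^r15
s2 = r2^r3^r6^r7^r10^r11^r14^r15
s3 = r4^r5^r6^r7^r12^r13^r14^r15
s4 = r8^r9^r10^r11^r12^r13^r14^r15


s1=1, s2=1, s3=0, s4=1

Syndrome = 11 (error at position 11)


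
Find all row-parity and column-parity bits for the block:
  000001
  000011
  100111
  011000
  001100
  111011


Row parities: 100001
Column parities: 001010

Row P: 100001, Col P: 001010, Corner: 0


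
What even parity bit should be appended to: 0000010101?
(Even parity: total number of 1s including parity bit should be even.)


Number of 1s in data: 3
Parity bit: 1

1


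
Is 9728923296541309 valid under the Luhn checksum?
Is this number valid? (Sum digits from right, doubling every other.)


Luhn sum = 81
81 mod 10 = 1

Invalid (Luhn sum mod 10 = 1)


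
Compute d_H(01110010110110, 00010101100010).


XOR: 01100111010100
Count of 1s: 7

7


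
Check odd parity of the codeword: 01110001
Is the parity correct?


Number of 1s: 4

No, parity error (4 ones)


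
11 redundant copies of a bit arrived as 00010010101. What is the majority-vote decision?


Ones: 4 out of 11
Threshold: 6

0 (4/11 voted 1)


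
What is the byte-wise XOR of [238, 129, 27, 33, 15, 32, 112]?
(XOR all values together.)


XOR chain: 238 ^ 129 ^ 27 ^ 33 ^ 15 ^ 32 ^ 112 = 10

10


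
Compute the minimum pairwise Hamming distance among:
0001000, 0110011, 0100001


Comparing all pairs, minimum distance: 2
Can detect 1 errors, correct 0 errors

2


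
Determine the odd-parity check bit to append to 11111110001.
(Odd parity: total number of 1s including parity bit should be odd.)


Number of 1s in data: 8
Parity bit: 1

1


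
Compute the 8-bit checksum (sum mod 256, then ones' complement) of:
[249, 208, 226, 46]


Sum = 729 mod 256 = 217
Complement = 38

38


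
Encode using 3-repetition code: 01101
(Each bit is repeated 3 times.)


Each bit -> 3 copies

000111111000111


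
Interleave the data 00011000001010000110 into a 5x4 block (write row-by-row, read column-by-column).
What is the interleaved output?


Matrix:
  0001
  1000
  0010
  1000
  0110
Read columns: 01010000010010110000

01010000010010110000


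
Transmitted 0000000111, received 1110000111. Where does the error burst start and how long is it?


XOR: 1110000000

Burst at position 0, length 3


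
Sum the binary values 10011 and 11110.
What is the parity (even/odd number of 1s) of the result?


10011 = 19
11110 = 30
Sum = 49 = 110001
1s count = 3

odd parity (3 ones in 110001)


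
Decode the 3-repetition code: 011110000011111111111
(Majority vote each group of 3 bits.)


Groups: 011, 110, 000, 011, 111, 111, 111
Majority votes: 1101111

1101111


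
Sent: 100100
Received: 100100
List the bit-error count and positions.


XOR: 000000

0 errors (received matches sent)


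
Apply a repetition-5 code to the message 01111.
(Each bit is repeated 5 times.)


Each bit -> 5 copies

0000011111111111111111111


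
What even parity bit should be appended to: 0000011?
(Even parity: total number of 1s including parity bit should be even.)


Number of 1s in data: 2
Parity bit: 0

0


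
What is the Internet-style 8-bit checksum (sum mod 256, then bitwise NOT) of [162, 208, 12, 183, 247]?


Sum = 812 mod 256 = 44
Complement = 211

211


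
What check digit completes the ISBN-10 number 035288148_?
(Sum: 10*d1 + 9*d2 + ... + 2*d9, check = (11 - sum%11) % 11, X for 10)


Weighted sum: 201
201 mod 11 = 3

Check digit: 8


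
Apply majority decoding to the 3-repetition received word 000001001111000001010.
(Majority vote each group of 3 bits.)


Groups: 000, 001, 001, 111, 000, 001, 010
Majority votes: 0001000

0001000


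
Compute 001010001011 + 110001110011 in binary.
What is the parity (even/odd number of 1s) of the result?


001010001011 = 651
110001110011 = 3187
Sum = 3838 = 111011111110
1s count = 10

even parity (10 ones in 111011111110)


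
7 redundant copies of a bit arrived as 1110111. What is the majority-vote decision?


Ones: 6 out of 7
Threshold: 4

1 (6/7 voted 1)


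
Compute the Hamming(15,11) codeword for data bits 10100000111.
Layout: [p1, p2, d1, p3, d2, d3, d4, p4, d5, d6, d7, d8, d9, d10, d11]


Parity bits: p1=1, p2=0, p3=0, p4=1

101001010000111


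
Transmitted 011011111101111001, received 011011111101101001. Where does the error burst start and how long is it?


XOR: 000000000000010000

Burst at position 13, length 1


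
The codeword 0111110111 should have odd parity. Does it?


Number of 1s: 8

No, parity error (8 ones)


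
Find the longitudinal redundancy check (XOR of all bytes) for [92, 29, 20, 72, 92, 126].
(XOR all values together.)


XOR chain: 92 ^ 29 ^ 20 ^ 72 ^ 92 ^ 126 = 63

63


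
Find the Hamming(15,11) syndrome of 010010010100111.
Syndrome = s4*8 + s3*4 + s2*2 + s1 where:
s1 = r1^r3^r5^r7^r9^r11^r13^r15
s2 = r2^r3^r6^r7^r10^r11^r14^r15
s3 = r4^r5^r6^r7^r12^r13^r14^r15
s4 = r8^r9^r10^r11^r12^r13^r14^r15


s1=1, s2=0, s3=0, s4=1

Syndrome = 9 (error at position 9)


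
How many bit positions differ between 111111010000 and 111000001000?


XOR: 000111011000
Count of 1s: 5

5


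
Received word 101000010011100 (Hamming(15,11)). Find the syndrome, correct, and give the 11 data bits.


Syndrome = 0: no error detected

Data: 10000011100 (no errors)


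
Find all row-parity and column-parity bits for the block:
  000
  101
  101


Row parities: 000
Column parities: 000

Row P: 000, Col P: 000, Corner: 0


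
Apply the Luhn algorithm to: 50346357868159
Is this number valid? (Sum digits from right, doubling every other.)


Luhn sum = 56
56 mod 10 = 6

Invalid (Luhn sum mod 10 = 6)


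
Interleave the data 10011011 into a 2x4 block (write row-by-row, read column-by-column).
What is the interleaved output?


Matrix:
  1001
  1011
Read columns: 11000111

11000111


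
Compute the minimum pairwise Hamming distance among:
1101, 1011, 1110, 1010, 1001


Comparing all pairs, minimum distance: 1
Can detect 0 errors, correct 0 errors

1


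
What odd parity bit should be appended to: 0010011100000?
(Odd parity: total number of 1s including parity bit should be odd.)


Number of 1s in data: 4
Parity bit: 1

1


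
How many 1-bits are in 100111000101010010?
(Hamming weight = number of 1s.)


Counting 1s in 100111000101010010

8


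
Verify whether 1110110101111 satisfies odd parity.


Number of 1s: 10

No, parity error (10 ones)


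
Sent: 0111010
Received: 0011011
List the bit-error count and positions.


XOR: 0100001

2 error(s) at position(s): 1, 6


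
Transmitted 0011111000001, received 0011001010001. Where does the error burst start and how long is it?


XOR: 0000110010000

Burst at position 4, length 5


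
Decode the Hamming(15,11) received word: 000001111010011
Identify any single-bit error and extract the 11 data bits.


Syndrome = 10: error at position 10

Data: 00111110011 (corrected bit 10)


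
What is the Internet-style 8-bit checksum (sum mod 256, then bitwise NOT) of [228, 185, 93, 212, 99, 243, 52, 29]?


Sum = 1141 mod 256 = 117
Complement = 138

138


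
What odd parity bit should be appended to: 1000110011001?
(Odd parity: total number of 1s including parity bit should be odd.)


Number of 1s in data: 6
Parity bit: 1

1


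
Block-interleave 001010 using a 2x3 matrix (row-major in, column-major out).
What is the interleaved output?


Matrix:
  001
  010
Read columns: 000110

000110


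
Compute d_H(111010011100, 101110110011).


XOR: 010100101111
Count of 1s: 7

7


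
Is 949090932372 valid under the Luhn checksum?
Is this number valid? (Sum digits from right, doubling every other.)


Luhn sum = 57
57 mod 10 = 7

Invalid (Luhn sum mod 10 = 7)


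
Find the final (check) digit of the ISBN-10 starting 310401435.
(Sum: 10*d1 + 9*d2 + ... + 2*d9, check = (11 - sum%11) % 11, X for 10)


Weighted sum: 107
107 mod 11 = 8

Check digit: 3


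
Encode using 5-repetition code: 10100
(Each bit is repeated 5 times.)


Each bit -> 5 copies

1111100000111110000000000


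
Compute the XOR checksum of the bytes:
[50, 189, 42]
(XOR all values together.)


XOR chain: 50 ^ 189 ^ 42 = 165

165


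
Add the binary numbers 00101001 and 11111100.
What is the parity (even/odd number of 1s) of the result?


00101001 = 41
11111100 = 252
Sum = 293 = 100100101
1s count = 4

even parity (4 ones in 100100101)


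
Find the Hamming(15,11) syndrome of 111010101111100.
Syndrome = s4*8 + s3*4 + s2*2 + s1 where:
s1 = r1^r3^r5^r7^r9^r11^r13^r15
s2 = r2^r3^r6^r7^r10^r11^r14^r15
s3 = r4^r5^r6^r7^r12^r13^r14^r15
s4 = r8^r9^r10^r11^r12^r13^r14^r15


s1=1, s2=1, s3=0, s4=1

Syndrome = 11 (error at position 11)


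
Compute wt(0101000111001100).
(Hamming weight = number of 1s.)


Counting 1s in 0101000111001100

7


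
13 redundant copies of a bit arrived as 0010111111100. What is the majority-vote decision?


Ones: 8 out of 13
Threshold: 7

1 (8/13 voted 1)


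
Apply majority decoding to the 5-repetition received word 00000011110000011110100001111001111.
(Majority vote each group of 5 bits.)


Groups: 00000, 01111, 00000, 11110, 10000, 11110, 01111
Majority votes: 0101011

0101011


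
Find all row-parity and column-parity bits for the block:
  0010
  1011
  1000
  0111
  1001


Row parities: 11110
Column parities: 1111

Row P: 11110, Col P: 1111, Corner: 0


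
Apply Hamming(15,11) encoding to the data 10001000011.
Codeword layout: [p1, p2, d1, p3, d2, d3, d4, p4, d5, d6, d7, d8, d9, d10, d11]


Parity bits: p1=1, p2=1, p3=0, p4=1

111000011000011


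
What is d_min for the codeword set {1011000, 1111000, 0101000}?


Comparing all pairs, minimum distance: 1
Can detect 0 errors, correct 0 errors

1


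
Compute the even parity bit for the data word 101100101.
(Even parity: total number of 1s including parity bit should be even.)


Number of 1s in data: 5
Parity bit: 1

1


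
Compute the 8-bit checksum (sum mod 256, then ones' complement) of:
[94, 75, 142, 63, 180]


Sum = 554 mod 256 = 42
Complement = 213

213


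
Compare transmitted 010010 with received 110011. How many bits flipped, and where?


XOR: 100001

2 error(s) at position(s): 0, 5


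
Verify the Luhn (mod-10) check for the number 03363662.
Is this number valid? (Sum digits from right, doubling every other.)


Luhn sum = 32
32 mod 10 = 2

Invalid (Luhn sum mod 10 = 2)


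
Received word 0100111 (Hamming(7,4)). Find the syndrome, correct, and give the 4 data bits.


Syndrome = 6: error at position 6

Data: 0101 (corrected bit 6)


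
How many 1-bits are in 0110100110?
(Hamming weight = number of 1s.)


Counting 1s in 0110100110

5


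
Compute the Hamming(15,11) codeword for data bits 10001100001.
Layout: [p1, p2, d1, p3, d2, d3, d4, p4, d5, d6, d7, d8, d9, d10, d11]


Parity bits: p1=1, p2=1, p3=1, p4=1

111100011100001


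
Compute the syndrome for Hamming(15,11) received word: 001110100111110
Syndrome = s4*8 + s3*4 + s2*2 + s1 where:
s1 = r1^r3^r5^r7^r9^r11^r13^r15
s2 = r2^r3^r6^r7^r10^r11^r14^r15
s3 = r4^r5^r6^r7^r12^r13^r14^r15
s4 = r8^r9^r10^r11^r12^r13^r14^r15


s1=1, s2=1, s3=0, s4=1

Syndrome = 11 (error at position 11)


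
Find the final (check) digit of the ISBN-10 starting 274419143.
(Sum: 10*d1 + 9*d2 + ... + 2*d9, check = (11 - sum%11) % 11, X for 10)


Weighted sum: 216
216 mod 11 = 7

Check digit: 4


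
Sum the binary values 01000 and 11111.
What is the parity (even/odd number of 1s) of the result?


01000 = 8
11111 = 31
Sum = 39 = 100111
1s count = 4

even parity (4 ones in 100111)


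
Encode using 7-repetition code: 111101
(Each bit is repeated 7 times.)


Each bit -> 7 copies

111111111111111111111111111100000001111111


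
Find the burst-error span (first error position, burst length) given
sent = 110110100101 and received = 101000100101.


XOR: 011110000000

Burst at position 1, length 4


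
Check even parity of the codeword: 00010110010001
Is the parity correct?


Number of 1s: 5

No, parity error (5 ones)


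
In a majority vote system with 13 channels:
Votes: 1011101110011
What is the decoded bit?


Ones: 9 out of 13
Threshold: 7

1 (9/13 voted 1)


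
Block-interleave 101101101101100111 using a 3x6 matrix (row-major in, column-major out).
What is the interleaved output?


Matrix:
  101101
  101101
  100111
Read columns: 111000110111001111

111000110111001111


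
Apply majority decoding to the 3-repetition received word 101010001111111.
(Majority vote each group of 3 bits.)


Groups: 101, 010, 001, 111, 111
Majority votes: 10011

10011


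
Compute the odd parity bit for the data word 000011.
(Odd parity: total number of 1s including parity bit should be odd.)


Number of 1s in data: 2
Parity bit: 1

1


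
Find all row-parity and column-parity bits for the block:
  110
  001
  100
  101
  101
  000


Row parities: 011000
Column parities: 011

Row P: 011000, Col P: 011, Corner: 0


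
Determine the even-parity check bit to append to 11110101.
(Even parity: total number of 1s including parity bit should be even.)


Number of 1s in data: 6
Parity bit: 0

0


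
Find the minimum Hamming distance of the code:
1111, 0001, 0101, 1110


Comparing all pairs, minimum distance: 1
Can detect 0 errors, correct 0 errors

1


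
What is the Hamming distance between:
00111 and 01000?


XOR: 01111
Count of 1s: 4

4


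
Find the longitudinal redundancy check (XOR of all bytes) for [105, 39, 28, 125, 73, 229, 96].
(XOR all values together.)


XOR chain: 105 ^ 39 ^ 28 ^ 125 ^ 73 ^ 229 ^ 96 = 227

227


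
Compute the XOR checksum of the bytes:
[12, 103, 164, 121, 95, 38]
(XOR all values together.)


XOR chain: 12 ^ 103 ^ 164 ^ 121 ^ 95 ^ 38 = 207

207
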